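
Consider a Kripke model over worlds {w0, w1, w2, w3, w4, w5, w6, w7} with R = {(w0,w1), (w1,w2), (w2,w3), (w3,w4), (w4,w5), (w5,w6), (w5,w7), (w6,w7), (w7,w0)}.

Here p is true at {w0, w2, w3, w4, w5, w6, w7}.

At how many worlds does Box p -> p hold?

w0: Box p is F, p is T. ✓
w1: Box p is T, p is F. ✗
w2: Box p is T, p is T. ✓
w3: Box p is T, p is T. ✓
w4: Box p is T, p is T. ✓
w5: Box p is T, p is T. ✓
w6: Box p is T, p is T. ✓
w7: Box p is T, p is T. ✓
Satisfying worlds: {w0, w2, w3, w4, w5, w6, w7}.

7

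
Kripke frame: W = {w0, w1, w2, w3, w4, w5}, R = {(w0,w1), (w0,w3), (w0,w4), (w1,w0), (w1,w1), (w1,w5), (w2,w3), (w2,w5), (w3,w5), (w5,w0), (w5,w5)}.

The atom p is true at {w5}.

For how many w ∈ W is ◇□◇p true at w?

2

w0: successors {w1, w3, w4}; □◇p there: w1:F, w3:T, w4:T. ✓
w1: successors {w0, w1, w5}; □◇p there: w0:F, w1:F, w5:F. ✗
w2: successors {w3, w5}; □◇p there: w3:T, w5:F. ✓
w3: successors {w5}; □◇p there: w5:F. ✗
w4: no successors, so ◇□◇p fails. ✗
w5: successors {w0, w5}; □◇p there: w0:F, w5:F. ✗
Satisfying worlds: {w0, w2}.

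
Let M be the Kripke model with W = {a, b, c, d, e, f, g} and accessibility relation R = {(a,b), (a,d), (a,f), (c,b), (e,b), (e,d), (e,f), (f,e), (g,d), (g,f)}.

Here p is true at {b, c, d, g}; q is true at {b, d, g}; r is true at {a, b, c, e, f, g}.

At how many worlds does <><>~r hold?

1

a: successors {b, d, f}; <>~r there: b:F, d:F, f:F. ✗
b: no successors, so <><>~r fails. ✗
c: successors {b}; <>~r there: b:F. ✗
d: no successors, so <><>~r fails. ✗
e: successors {b, d, f}; <>~r there: b:F, d:F, f:F. ✗
f: successors {e}; <>~r there: e:T. ✓
g: successors {d, f}; <>~r there: d:F, f:F. ✗
Satisfying worlds: {f}.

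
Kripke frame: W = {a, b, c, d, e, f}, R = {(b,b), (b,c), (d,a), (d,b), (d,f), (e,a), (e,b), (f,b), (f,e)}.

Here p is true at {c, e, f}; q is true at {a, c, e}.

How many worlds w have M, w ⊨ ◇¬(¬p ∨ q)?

a: no successors, so ◇¬(¬p ∨ q) fails. ✗
b: successors {b, c}; ¬(¬p ∨ q) there: b:F, c:F. ✗
c: no successors, so ◇¬(¬p ∨ q) fails. ✗
d: successors {a, b, f}; ¬(¬p ∨ q) there: a:F, b:F, f:T. ✓
e: successors {a, b}; ¬(¬p ∨ q) there: a:F, b:F. ✗
f: successors {b, e}; ¬(¬p ∨ q) there: b:F, e:F. ✗
Satisfying worlds: {d}.

1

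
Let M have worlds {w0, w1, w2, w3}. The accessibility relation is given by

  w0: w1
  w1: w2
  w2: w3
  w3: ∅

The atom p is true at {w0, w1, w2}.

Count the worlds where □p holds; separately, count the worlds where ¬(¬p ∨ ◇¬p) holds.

For □p:
w0: successors {w1}; p there: w1:T. ✓
w1: successors {w2}; p there: w2:T. ✓
w2: successors {w3}; p there: w3:F. ✗
w3: no successors, so □p holds vacuously. ✓
— 3 worlds.
For ¬(¬p ∨ ◇¬p):
w0: ¬p ∨ ◇¬p is F. ✓
w1: ¬p ∨ ◇¬p is F. ✓
w2: ¬p ∨ ◇¬p is T. ✗
w3: ¬p ∨ ◇¬p is T. ✗
— 2 worlds.

3 and 2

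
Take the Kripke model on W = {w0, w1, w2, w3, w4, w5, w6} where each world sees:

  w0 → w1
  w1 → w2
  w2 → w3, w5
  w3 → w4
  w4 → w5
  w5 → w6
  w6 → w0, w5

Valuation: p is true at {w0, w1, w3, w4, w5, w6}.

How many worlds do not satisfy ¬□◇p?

w0: □◇p is F. ✓
w1: □◇p is T. ✗
w2: □◇p is T. ✗
w3: □◇p is T. ✗
w4: □◇p is T. ✗
w5: □◇p is T. ✗
w6: □◇p is T. ✗
Satisfying worlds: {w0}.
So ¬□◇p fails at the other 6 worlds.

6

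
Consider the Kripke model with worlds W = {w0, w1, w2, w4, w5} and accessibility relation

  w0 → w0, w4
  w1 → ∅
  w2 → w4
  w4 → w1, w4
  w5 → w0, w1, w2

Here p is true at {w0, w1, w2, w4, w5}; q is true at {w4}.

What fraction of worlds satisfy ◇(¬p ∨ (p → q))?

w0: successors {w0, w4}; ¬p ∨ (p → q) there: w0:F, w4:T. ✓
w1: no successors, so ◇(¬p ∨ (p → q)) fails. ✗
w2: successors {w4}; ¬p ∨ (p → q) there: w4:T. ✓
w4: successors {w1, w4}; ¬p ∨ (p → q) there: w1:F, w4:T. ✓
w5: successors {w0, w1, w2}; ¬p ∨ (p → q) there: w0:F, w1:F, w2:F. ✗
That's 3 of 5 worlds, so 3/5.

3/5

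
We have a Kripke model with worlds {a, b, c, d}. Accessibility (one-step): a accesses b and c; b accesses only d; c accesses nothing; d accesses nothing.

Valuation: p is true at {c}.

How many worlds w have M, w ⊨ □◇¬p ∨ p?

a: □◇¬p is F, p is F. ✗
b: □◇¬p is F, p is F. ✗
c: □◇¬p is T, p is T. ✓
d: □◇¬p is T, p is F. ✓
Satisfying worlds: {c, d}.

2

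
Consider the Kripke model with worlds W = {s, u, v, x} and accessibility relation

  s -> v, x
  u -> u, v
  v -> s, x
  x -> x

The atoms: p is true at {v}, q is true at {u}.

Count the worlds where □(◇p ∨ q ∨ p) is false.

3

s: successors {v, x}; ◇p ∨ q ∨ p there: v:T, x:F. ✗
u: successors {u, v}; ◇p ∨ q ∨ p there: u:T, v:T. ✓
v: successors {s, x}; ◇p ∨ q ∨ p there: s:T, x:F. ✗
x: successors {x}; ◇p ∨ q ∨ p there: x:F. ✗
Satisfying worlds: {u}.
So □(◇p ∨ q ∨ p) fails at the other 3 worlds.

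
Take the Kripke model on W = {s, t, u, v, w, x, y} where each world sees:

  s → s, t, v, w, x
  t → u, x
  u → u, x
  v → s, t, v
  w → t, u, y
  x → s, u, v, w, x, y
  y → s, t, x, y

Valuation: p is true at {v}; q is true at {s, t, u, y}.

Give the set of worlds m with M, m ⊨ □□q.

∅

s: successors {s, t, v, w, x}; □q there: s:F, t:F, v:F, w:T, x:F. ✗
t: successors {u, x}; □q there: u:F, x:F. ✗
u: successors {u, x}; □q there: u:F, x:F. ✗
v: successors {s, t, v}; □q there: s:F, t:F, v:F. ✗
w: successors {t, u, y}; □q there: t:F, u:F, y:F. ✗
x: successors {s, u, v, w, x, y}; □q there: s:F, u:F, v:F, w:T, x:F, y:F. ✗
y: successors {s, t, x, y}; □q there: s:F, t:F, x:F, y:F. ✗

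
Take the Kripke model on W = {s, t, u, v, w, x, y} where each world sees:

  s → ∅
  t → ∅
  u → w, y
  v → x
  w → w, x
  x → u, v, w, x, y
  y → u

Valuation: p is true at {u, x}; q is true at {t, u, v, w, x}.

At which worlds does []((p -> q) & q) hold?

{s, t, v, w, y}

s: no successors, so []((p -> q) & q) holds vacuously. ✓
t: no successors, so []((p -> q) & q) holds vacuously. ✓
u: successors {w, y}; (p -> q) & q there: w:T, y:F. ✗
v: successors {x}; (p -> q) & q there: x:T. ✓
w: successors {w, x}; (p -> q) & q there: w:T, x:T. ✓
x: successors {u, v, w, x, y}; (p -> q) & q there: u:T, v:T, w:T, x:T, y:F. ✗
y: successors {u}; (p -> q) & q there: u:T. ✓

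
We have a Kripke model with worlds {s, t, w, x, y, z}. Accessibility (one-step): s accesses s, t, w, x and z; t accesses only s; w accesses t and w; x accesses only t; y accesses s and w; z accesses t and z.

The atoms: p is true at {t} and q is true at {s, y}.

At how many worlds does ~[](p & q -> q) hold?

s: [](p & q -> q) is T. ✗
t: [](p & q -> q) is T. ✗
w: [](p & q -> q) is T. ✗
x: [](p & q -> q) is T. ✗
y: [](p & q -> q) is T. ✗
z: [](p & q -> q) is T. ✗
Satisfying worlds: ∅.

0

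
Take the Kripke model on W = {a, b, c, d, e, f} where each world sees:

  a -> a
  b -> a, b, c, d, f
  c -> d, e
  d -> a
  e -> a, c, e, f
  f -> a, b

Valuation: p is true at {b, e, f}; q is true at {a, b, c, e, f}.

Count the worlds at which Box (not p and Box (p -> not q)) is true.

a: successors {a}; not p and Box (p -> not q) there: a:T. ✓
b: successors {a, b, c, d, f}; not p and Box (p -> not q) there: a:T, b:F, c:F, d:T, f:F. ✗
c: successors {d, e}; not p and Box (p -> not q) there: d:T, e:F. ✗
d: successors {a}; not p and Box (p -> not q) there: a:T. ✓
e: successors {a, c, e, f}; not p and Box (p -> not q) there: a:T, c:F, e:F, f:F. ✗
f: successors {a, b}; not p and Box (p -> not q) there: a:T, b:F. ✗
Satisfying worlds: {a, d}.

2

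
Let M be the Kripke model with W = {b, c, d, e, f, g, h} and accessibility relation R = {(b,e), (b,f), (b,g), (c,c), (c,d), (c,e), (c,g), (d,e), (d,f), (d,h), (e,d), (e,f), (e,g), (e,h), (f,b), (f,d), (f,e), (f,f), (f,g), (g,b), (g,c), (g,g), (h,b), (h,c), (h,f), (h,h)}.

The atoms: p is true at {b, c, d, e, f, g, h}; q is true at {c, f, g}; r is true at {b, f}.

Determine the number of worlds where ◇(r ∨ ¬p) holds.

6

b: successors {e, f, g}; r ∨ ¬p there: e:F, f:T, g:F. ✓
c: successors {c, d, e, g}; r ∨ ¬p there: c:F, d:F, e:F, g:F. ✗
d: successors {e, f, h}; r ∨ ¬p there: e:F, f:T, h:F. ✓
e: successors {d, f, g, h}; r ∨ ¬p there: d:F, f:T, g:F, h:F. ✓
f: successors {b, d, e, f, g}; r ∨ ¬p there: b:T, d:F, e:F, f:T, g:F. ✓
g: successors {b, c, g}; r ∨ ¬p there: b:T, c:F, g:F. ✓
h: successors {b, c, f, h}; r ∨ ¬p there: b:T, c:F, f:T, h:F. ✓
Satisfying worlds: {b, d, e, f, g, h}.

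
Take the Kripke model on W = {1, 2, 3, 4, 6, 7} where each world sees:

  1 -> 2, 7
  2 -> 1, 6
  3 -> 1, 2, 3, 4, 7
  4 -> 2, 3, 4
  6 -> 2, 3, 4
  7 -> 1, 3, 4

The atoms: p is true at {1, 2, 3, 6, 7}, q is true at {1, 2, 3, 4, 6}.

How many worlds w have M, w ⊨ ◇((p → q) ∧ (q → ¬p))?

4

1: successors {2, 7}; (p → q) ∧ (q → ¬p) there: 2:F, 7:F. ✗
2: successors {1, 6}; (p → q) ∧ (q → ¬p) there: 1:F, 6:F. ✗
3: successors {1, 2, 3, 4, 7}; (p → q) ∧ (q → ¬p) there: 1:F, 2:F, 3:F, 4:T, 7:F. ✓
4: successors {2, 3, 4}; (p → q) ∧ (q → ¬p) there: 2:F, 3:F, 4:T. ✓
6: successors {2, 3, 4}; (p → q) ∧ (q → ¬p) there: 2:F, 3:F, 4:T. ✓
7: successors {1, 3, 4}; (p → q) ∧ (q → ¬p) there: 1:F, 3:F, 4:T. ✓
Satisfying worlds: {3, 4, 6, 7}.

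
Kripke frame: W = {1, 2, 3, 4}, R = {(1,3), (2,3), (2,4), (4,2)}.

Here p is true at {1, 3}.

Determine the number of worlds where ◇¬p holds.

1: successors {3}; ¬p there: 3:F. ✗
2: successors {3, 4}; ¬p there: 3:F, 4:T. ✓
3: no successors, so ◇¬p fails. ✗
4: successors {2}; ¬p there: 2:T. ✓
Satisfying worlds: {2, 4}.

2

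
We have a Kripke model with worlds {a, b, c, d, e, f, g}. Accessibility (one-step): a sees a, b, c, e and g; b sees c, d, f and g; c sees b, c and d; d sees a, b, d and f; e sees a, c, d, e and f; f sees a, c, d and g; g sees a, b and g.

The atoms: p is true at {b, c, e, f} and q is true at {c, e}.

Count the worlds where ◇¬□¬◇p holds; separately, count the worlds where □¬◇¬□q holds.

For ◇¬□¬◇p:
a: successors {a, b, c, e, g}; ¬□¬◇p there: a:T, b:T, c:T, e:T, g:T. ✓
b: successors {c, d, f, g}; ¬□¬◇p there: c:T, d:T, f:T, g:T. ✓
c: successors {b, c, d}; ¬□¬◇p there: b:T, c:T, d:T. ✓
d: successors {a, b, d, f}; ¬□¬◇p there: a:T, b:T, d:T, f:T. ✓
e: successors {a, c, d, e, f}; ¬□¬◇p there: a:T, c:T, d:T, e:T, f:T. ✓
f: successors {a, c, d, g}; ¬□¬◇p there: a:T, c:T, d:T, g:T. ✓
g: successors {a, b, g}; ¬□¬◇p there: a:T, b:T, g:T. ✓
— 7 worlds.
For □¬◇¬□q:
a: successors {a, b, c, e, g}; ¬◇¬□q there: a:F, b:F, c:F, e:F, g:F. ✗
b: successors {c, d, f, g}; ¬◇¬□q there: c:F, d:F, f:F, g:F. ✗
c: successors {b, c, d}; ¬◇¬□q there: b:F, c:F, d:F. ✗
d: successors {a, b, d, f}; ¬◇¬□q there: a:F, b:F, d:F, f:F. ✗
e: successors {a, c, d, e, f}; ¬◇¬□q there: a:F, c:F, d:F, e:F, f:F. ✗
f: successors {a, c, d, g}; ¬◇¬□q there: a:F, c:F, d:F, g:F. ✗
g: successors {a, b, g}; ¬◇¬□q there: a:F, b:F, g:F. ✗
— 0 worlds.

7 and 0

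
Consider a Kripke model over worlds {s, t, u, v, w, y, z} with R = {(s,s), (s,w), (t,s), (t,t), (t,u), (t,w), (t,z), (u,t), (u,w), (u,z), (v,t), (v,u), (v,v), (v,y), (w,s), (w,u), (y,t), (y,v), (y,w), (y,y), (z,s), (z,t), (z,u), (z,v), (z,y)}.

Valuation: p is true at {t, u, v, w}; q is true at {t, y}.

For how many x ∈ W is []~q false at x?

5

s: successors {s, w}; ~q there: s:T, w:T. ✓
t: successors {s, t, u, w, z}; ~q there: s:T, t:F, u:T, w:T, z:T. ✗
u: successors {t, w, z}; ~q there: t:F, w:T, z:T. ✗
v: successors {t, u, v, y}; ~q there: t:F, u:T, v:T, y:F. ✗
w: successors {s, u}; ~q there: s:T, u:T. ✓
y: successors {t, v, w, y}; ~q there: t:F, v:T, w:T, y:F. ✗
z: successors {s, t, u, v, y}; ~q there: s:T, t:F, u:T, v:T, y:F. ✗
Satisfying worlds: {s, w}.
So []~q fails at the other 5 worlds.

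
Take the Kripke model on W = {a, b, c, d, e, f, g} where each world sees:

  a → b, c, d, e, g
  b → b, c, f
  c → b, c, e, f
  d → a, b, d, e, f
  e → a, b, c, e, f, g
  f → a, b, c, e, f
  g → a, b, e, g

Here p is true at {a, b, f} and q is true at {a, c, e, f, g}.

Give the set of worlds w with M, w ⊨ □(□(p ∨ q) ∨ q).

a: successors {b, c, d, e, g}; □(p ∨ q) ∨ q there: b:T, c:T, d:F, e:T, g:T. ✗
b: successors {b, c, f}; □(p ∨ q) ∨ q there: b:T, c:T, f:T. ✓
c: successors {b, c, e, f}; □(p ∨ q) ∨ q there: b:T, c:T, e:T, f:T. ✓
d: successors {a, b, d, e, f}; □(p ∨ q) ∨ q there: a:T, b:T, d:F, e:T, f:T. ✗
e: successors {a, b, c, e, f, g}; □(p ∨ q) ∨ q there: a:T, b:T, c:T, e:T, f:T, g:T. ✓
f: successors {a, b, c, e, f}; □(p ∨ q) ∨ q there: a:T, b:T, c:T, e:T, f:T. ✓
g: successors {a, b, e, g}; □(p ∨ q) ∨ q there: a:T, b:T, e:T, g:T. ✓

{b, c, e, f, g}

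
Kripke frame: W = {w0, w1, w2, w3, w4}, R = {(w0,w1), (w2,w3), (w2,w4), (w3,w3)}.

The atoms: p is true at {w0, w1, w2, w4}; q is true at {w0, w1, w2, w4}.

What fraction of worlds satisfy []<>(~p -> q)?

2/5

w0: successors {w1}; <>(~p -> q) there: w1:F. ✗
w1: no successors, so []<>(~p -> q) holds vacuously. ✓
w2: successors {w3, w4}; <>(~p -> q) there: w3:F, w4:F. ✗
w3: successors {w3}; <>(~p -> q) there: w3:F. ✗
w4: no successors, so []<>(~p -> q) holds vacuously. ✓
That's 2 of 5 worlds, so 2/5.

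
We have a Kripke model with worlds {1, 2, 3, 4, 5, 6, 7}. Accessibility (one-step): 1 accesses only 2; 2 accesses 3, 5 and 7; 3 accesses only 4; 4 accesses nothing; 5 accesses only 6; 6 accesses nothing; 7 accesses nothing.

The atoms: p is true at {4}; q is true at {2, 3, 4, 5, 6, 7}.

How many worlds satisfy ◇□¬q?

3

1: successors {2}; □¬q there: 2:F. ✗
2: successors {3, 5, 7}; □¬q there: 3:F, 5:F, 7:T. ✓
3: successors {4}; □¬q there: 4:T. ✓
4: no successors, so ◇□¬q fails. ✗
5: successors {6}; □¬q there: 6:T. ✓
6: no successors, so ◇□¬q fails. ✗
7: no successors, so ◇□¬q fails. ✗
Satisfying worlds: {2, 3, 5}.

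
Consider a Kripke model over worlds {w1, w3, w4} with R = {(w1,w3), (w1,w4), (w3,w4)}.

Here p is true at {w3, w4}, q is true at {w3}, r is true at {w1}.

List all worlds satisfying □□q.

{w3, w4}

w1: successors {w3, w4}; □q there: w3:F, w4:T. ✗
w3: successors {w4}; □q there: w4:T. ✓
w4: no successors, so □□q holds vacuously. ✓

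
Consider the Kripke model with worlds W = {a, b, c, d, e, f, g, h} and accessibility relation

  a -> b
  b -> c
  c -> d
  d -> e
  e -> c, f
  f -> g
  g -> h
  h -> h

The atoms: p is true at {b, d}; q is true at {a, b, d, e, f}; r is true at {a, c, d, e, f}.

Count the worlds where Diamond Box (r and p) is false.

6

a: successors {b}; Box (r and p) there: b:F. ✗
b: successors {c}; Box (r and p) there: c:T. ✓
c: successors {d}; Box (r and p) there: d:F. ✗
d: successors {e}; Box (r and p) there: e:F. ✗
e: successors {c, f}; Box (r and p) there: c:T, f:F. ✓
f: successors {g}; Box (r and p) there: g:F. ✗
g: successors {h}; Box (r and p) there: h:F. ✗
h: successors {h}; Box (r and p) there: h:F. ✗
Satisfying worlds: {b, e}.
So Diamond Box (r and p) fails at the other 6 worlds.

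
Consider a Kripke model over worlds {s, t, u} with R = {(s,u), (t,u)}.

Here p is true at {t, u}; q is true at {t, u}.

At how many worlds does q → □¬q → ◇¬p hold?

2

s: q is F, □¬q → ◇¬p is T. ✓
t: q is T, □¬q → ◇¬p is T. ✓
u: q is T, □¬q → ◇¬p is F. ✗
Satisfying worlds: {s, t}.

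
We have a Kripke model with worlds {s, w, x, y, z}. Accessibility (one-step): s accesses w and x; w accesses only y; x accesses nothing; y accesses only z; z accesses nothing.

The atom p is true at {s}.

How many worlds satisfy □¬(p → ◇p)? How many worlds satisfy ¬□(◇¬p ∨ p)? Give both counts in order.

2 and 2

For □¬(p → ◇p):
s: successors {w, x}; ¬(p → ◇p) there: w:F, x:F. ✗
w: successors {y}; ¬(p → ◇p) there: y:F. ✗
x: no successors, so □¬(p → ◇p) holds vacuously. ✓
y: successors {z}; ¬(p → ◇p) there: z:F. ✗
z: no successors, so □¬(p → ◇p) holds vacuously. ✓
— 2 worlds.
For ¬□(◇¬p ∨ p):
s: □(◇¬p ∨ p) is F. ✓
w: □(◇¬p ∨ p) is T. ✗
x: □(◇¬p ∨ p) is T. ✗
y: □(◇¬p ∨ p) is F. ✓
z: □(◇¬p ∨ p) is T. ✗
— 2 worlds.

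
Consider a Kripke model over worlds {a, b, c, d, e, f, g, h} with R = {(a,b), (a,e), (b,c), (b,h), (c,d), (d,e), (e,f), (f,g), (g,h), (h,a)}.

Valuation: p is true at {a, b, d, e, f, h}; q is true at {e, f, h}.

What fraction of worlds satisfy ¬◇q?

a: ◇q is T. ✗
b: ◇q is T. ✗
c: ◇q is F. ✓
d: ◇q is T. ✗
e: ◇q is T. ✗
f: ◇q is F. ✓
g: ◇q is T. ✗
h: ◇q is F. ✓
That's 3 of 8 worlds, so 3/8.

3/8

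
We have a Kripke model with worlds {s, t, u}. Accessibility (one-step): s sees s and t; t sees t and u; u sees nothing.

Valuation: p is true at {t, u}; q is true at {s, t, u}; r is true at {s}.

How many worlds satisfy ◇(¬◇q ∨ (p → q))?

s: successors {s, t}; ¬◇q ∨ (p → q) there: s:T, t:T. ✓
t: successors {t, u}; ¬◇q ∨ (p → q) there: t:T, u:T. ✓
u: no successors, so ◇(¬◇q ∨ (p → q)) fails. ✗
Satisfying worlds: {s, t}.

2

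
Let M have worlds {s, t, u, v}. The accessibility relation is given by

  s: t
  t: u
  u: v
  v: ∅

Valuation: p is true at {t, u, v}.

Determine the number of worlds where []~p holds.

1

s: successors {t}; ~p there: t:F. ✗
t: successors {u}; ~p there: u:F. ✗
u: successors {v}; ~p there: v:F. ✗
v: no successors, so []~p holds vacuously. ✓
Satisfying worlds: {v}.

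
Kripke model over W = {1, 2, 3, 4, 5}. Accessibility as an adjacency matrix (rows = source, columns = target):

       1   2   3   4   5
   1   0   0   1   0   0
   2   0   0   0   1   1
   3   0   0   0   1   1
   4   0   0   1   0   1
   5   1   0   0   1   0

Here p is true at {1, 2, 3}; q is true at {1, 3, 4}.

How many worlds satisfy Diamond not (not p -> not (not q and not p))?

3

1: successors {3}; not (not p -> not (not q and not p)) there: 3:F. ✗
2: successors {4, 5}; not (not p -> not (not q and not p)) there: 4:F, 5:T. ✓
3: successors {4, 5}; not (not p -> not (not q and not p)) there: 4:F, 5:T. ✓
4: successors {3, 5}; not (not p -> not (not q and not p)) there: 3:F, 5:T. ✓
5: successors {1, 4}; not (not p -> not (not q and not p)) there: 1:F, 4:F. ✗
Satisfying worlds: {2, 3, 4}.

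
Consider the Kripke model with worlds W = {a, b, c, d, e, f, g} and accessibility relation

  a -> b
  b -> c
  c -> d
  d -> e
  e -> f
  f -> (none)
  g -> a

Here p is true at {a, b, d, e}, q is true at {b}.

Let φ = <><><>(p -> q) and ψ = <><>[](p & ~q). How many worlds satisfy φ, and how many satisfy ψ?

2 and 3

For <><><>(p -> q):
a: successors {b}; <><>(p -> q) there: b:F. ✗
b: successors {c}; <><>(p -> q) there: c:F. ✗
c: successors {d}; <><>(p -> q) there: d:T. ✓
d: successors {e}; <><>(p -> q) there: e:F. ✗
e: successors {f}; <><>(p -> q) there: f:F. ✗
f: no successors, so <><><>(p -> q) fails. ✗
g: successors {a}; <><>(p -> q) there: a:T. ✓
— 2 worlds.
For <><>[](p & ~q):
a: successors {b}; <>[](p & ~q) there: b:T. ✓
b: successors {c}; <>[](p & ~q) there: c:T. ✓
c: successors {d}; <>[](p & ~q) there: d:F. ✗
d: successors {e}; <>[](p & ~q) there: e:T. ✓
e: successors {f}; <>[](p & ~q) there: f:F. ✗
f: no successors, so <><>[](p & ~q) fails. ✗
g: successors {a}; <>[](p & ~q) there: a:F. ✗
— 3 worlds.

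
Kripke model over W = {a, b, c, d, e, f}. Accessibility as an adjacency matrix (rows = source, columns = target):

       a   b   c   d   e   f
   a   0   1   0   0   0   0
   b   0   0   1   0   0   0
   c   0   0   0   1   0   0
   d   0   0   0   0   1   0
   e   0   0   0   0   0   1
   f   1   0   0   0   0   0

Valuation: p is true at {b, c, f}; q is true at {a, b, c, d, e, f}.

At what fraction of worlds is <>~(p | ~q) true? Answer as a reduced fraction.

1/2

a: successors {b}; ~(p | ~q) there: b:F. ✗
b: successors {c}; ~(p | ~q) there: c:F. ✗
c: successors {d}; ~(p | ~q) there: d:T. ✓
d: successors {e}; ~(p | ~q) there: e:T. ✓
e: successors {f}; ~(p | ~q) there: f:F. ✗
f: successors {a}; ~(p | ~q) there: a:T. ✓
That's 3 of 6 worlds, so 3/6 = 1/2.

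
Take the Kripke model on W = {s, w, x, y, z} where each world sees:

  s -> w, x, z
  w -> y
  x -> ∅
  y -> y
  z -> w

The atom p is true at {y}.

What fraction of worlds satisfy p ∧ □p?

s: p is F, □p is F. ✗
w: p is F, □p is T. ✗
x: p is F, □p is T. ✗
y: p is T, □p is T. ✓
z: p is F, □p is F. ✗
That's 1 of 5 worlds, so 1/5.

1/5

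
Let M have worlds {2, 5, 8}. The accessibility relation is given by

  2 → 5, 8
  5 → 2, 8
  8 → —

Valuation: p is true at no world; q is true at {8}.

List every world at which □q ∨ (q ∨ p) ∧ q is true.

{8}

2: □q is F, (q ∨ p) ∧ q is F. ✗
5: □q is F, (q ∨ p) ∧ q is F. ✗
8: □q is T, (q ∨ p) ∧ q is T. ✓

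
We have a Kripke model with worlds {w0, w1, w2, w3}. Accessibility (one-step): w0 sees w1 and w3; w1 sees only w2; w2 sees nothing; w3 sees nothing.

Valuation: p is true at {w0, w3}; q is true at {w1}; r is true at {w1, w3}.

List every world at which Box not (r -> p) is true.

{w2, w3}

w0: successors {w1, w3}; not (r -> p) there: w1:T, w3:F. ✗
w1: successors {w2}; not (r -> p) there: w2:F. ✗
w2: no successors, so Box not (r -> p) holds vacuously. ✓
w3: no successors, so Box not (r -> p) holds vacuously. ✓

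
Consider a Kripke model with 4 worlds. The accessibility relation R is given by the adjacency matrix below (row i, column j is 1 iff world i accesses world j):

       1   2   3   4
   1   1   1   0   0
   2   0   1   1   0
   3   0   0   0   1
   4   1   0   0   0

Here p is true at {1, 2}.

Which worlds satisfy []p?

1: successors {1, 2}; p there: 1:T, 2:T. ✓
2: successors {2, 3}; p there: 2:T, 3:F. ✗
3: successors {4}; p there: 4:F. ✗
4: successors {1}; p there: 1:T. ✓

{1, 4}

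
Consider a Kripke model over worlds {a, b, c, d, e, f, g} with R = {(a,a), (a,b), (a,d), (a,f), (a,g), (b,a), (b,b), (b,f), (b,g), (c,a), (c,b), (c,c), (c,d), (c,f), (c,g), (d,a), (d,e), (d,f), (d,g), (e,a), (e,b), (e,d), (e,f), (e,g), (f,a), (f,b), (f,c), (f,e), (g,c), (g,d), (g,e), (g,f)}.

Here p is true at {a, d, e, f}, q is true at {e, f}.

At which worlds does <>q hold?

a: successors {a, b, d, f, g}; q there: a:F, b:F, d:F, f:T, g:F. ✓
b: successors {a, b, f, g}; q there: a:F, b:F, f:T, g:F. ✓
c: successors {a, b, c, d, f, g}; q there: a:F, b:F, c:F, d:F, f:T, g:F. ✓
d: successors {a, e, f, g}; q there: a:F, e:T, f:T, g:F. ✓
e: successors {a, b, d, f, g}; q there: a:F, b:F, d:F, f:T, g:F. ✓
f: successors {a, b, c, e}; q there: a:F, b:F, c:F, e:T. ✓
g: successors {c, d, e, f}; q there: c:F, d:F, e:T, f:T. ✓

{a, b, c, d, e, f, g}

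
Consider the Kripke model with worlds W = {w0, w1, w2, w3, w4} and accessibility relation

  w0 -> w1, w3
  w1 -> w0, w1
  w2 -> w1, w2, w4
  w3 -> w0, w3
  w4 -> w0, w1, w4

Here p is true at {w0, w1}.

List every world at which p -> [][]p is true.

{w2, w3, w4}

w0: p is T, [][]p is F. ✗
w1: p is T, [][]p is F. ✗
w2: p is F, [][]p is F. ✓
w3: p is F, [][]p is F. ✓
w4: p is F, [][]p is F. ✓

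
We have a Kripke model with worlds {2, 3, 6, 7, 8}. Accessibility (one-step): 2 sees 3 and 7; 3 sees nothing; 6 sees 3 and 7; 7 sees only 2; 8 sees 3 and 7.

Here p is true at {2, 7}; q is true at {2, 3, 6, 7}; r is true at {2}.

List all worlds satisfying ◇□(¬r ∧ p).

{2, 6, 8}

2: successors {3, 7}; □(¬r ∧ p) there: 3:T, 7:F. ✓
3: no successors, so ◇□(¬r ∧ p) fails. ✗
6: successors {3, 7}; □(¬r ∧ p) there: 3:T, 7:F. ✓
7: successors {2}; □(¬r ∧ p) there: 2:F. ✗
8: successors {3, 7}; □(¬r ∧ p) there: 3:T, 7:F. ✓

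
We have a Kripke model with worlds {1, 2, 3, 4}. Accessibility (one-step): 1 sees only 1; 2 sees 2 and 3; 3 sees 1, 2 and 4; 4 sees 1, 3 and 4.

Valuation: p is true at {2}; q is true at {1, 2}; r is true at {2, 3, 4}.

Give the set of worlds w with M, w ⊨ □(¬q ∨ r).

{2}

1: successors {1}; ¬q ∨ r there: 1:F. ✗
2: successors {2, 3}; ¬q ∨ r there: 2:T, 3:T. ✓
3: successors {1, 2, 4}; ¬q ∨ r there: 1:F, 2:T, 4:T. ✗
4: successors {1, 3, 4}; ¬q ∨ r there: 1:F, 3:T, 4:T. ✗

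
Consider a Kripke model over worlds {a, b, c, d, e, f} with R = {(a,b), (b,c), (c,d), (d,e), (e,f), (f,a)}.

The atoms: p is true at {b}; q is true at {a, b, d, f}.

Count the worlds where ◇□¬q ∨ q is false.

1

a: ◇□¬q is T, q is T. ✓
b: ◇□¬q is F, q is T. ✓
c: ◇□¬q is T, q is F. ✓
d: ◇□¬q is F, q is T. ✓
e: ◇□¬q is F, q is F. ✗
f: ◇□¬q is F, q is T. ✓
Satisfying worlds: {a, b, c, d, f}.
So ◇□¬q ∨ q fails at the other 1 world.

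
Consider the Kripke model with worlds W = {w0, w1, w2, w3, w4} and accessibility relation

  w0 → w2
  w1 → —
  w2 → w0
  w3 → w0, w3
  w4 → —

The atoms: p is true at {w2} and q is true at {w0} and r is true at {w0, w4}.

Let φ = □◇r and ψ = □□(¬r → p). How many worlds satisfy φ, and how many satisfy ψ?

3 and 4

For □◇r:
w0: successors {w2}; ◇r there: w2:T. ✓
w1: no successors, so □◇r holds vacuously. ✓
w2: successors {w0}; ◇r there: w0:F. ✗
w3: successors {w0, w3}; ◇r there: w0:F, w3:T. ✗
w4: no successors, so □◇r holds vacuously. ✓
— 3 worlds.
For □□(¬r → p):
w0: successors {w2}; □(¬r → p) there: w2:T. ✓
w1: no successors, so □□(¬r → p) holds vacuously. ✓
w2: successors {w0}; □(¬r → p) there: w0:T. ✓
w3: successors {w0, w3}; □(¬r → p) there: w0:T, w3:F. ✗
w4: no successors, so □□(¬r → p) holds vacuously. ✓
— 4 worlds.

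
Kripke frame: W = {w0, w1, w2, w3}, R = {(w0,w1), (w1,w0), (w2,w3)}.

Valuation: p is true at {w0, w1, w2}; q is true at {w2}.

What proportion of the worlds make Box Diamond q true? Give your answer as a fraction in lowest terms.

1/4

w0: successors {w1}; Diamond q there: w1:F. ✗
w1: successors {w0}; Diamond q there: w0:F. ✗
w2: successors {w3}; Diamond q there: w3:F. ✗
w3: no successors, so Box Diamond q holds vacuously. ✓
That's 1 of 4 worlds, so 1/4.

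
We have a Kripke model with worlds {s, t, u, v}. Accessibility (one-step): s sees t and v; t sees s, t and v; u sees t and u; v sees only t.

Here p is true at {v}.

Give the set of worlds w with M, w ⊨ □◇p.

s: successors {t, v}; ◇p there: t:T, v:F. ✗
t: successors {s, t, v}; ◇p there: s:T, t:T, v:F. ✗
u: successors {t, u}; ◇p there: t:T, u:F. ✗
v: successors {t}; ◇p there: t:T. ✓

{v}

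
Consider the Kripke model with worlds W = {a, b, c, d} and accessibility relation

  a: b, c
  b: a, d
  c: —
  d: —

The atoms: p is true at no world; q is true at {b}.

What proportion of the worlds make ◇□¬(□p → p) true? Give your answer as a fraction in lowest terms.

a: successors {b, c}; □¬(□p → p) there: b:F, c:T. ✓
b: successors {a, d}; □¬(□p → p) there: a:F, d:T. ✓
c: no successors, so ◇□¬(□p → p) fails. ✗
d: no successors, so ◇□¬(□p → p) fails. ✗
That's 2 of 4 worlds, so 2/4 = 1/2.

1/2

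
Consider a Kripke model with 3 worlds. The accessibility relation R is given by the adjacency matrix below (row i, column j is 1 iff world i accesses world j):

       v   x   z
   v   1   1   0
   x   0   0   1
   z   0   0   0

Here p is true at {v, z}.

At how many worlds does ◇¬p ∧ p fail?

2

v: ◇¬p is T, p is T. ✓
x: ◇¬p is F, p is F. ✗
z: ◇¬p is F, p is T. ✗
Satisfying worlds: {v}.
So ◇¬p ∧ p fails at the other 2 worlds.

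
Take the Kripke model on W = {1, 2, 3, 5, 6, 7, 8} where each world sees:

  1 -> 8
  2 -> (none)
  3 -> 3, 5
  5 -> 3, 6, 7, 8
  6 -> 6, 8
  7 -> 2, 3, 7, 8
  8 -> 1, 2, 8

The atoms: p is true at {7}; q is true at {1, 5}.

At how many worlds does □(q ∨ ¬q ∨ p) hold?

7

1: successors {8}; q ∨ ¬q ∨ p there: 8:T. ✓
2: no successors, so □(q ∨ ¬q ∨ p) holds vacuously. ✓
3: successors {3, 5}; q ∨ ¬q ∨ p there: 3:T, 5:T. ✓
5: successors {3, 6, 7, 8}; q ∨ ¬q ∨ p there: 3:T, 6:T, 7:T, 8:T. ✓
6: successors {6, 8}; q ∨ ¬q ∨ p there: 6:T, 8:T. ✓
7: successors {2, 3, 7, 8}; q ∨ ¬q ∨ p there: 2:T, 3:T, 7:T, 8:T. ✓
8: successors {1, 2, 8}; q ∨ ¬q ∨ p there: 1:T, 2:T, 8:T. ✓
Satisfying worlds: {1, 2, 3, 5, 6, 7, 8}.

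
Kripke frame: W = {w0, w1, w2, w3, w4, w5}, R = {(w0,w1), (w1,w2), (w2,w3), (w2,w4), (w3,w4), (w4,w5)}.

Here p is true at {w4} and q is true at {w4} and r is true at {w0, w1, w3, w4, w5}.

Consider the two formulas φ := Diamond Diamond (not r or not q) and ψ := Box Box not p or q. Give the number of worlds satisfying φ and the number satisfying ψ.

4 and 4

For Diamond Diamond (not r or not q):
w0: successors {w1}; Diamond (not r or not q) there: w1:T. ✓
w1: successors {w2}; Diamond (not r or not q) there: w2:T. ✓
w2: successors {w3, w4}; Diamond (not r or not q) there: w3:F, w4:T. ✓
w3: successors {w4}; Diamond (not r or not q) there: w4:T. ✓
w4: successors {w5}; Diamond (not r or not q) there: w5:F. ✗
w5: no successors, so Diamond Diamond (not r or not q) fails. ✗
— 4 worlds.
For Box Box not p or q:
w0: Box Box not p is T, q is F. ✓
w1: Box Box not p is F, q is F. ✗
w2: Box Box not p is F, q is F. ✗
w3: Box Box not p is T, q is F. ✓
w4: Box Box not p is T, q is T. ✓
w5: Box Box not p is T, q is F. ✓
— 4 worlds.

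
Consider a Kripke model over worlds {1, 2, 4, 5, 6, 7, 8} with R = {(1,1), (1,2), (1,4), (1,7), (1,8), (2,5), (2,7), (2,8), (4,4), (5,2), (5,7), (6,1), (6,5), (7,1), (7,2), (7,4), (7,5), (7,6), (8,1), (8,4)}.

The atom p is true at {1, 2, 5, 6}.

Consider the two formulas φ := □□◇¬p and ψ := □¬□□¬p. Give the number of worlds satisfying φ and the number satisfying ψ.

For □□◇¬p:
1: successors {1, 2, 4, 7, 8}; □◇¬p there: 1:T, 2:T, 4:T, 7:F, 8:T. ✗
2: successors {5, 7, 8}; □◇¬p there: 5:T, 7:F, 8:T. ✗
4: successors {4}; □◇¬p there: 4:T. ✓
5: successors {2, 7}; □◇¬p there: 2:T, 7:F. ✗
6: successors {1, 5}; □◇¬p there: 1:T, 5:T. ✓
7: successors {1, 2, 4, 5, 6}; □◇¬p there: 1:T, 2:T, 4:T, 5:T, 6:T. ✓
8: successors {1, 4}; □◇¬p there: 1:T, 4:T. ✓
— 4 worlds.
For □¬□□¬p:
1: successors {1, 2, 4, 7, 8}; ¬□□¬p there: 1:T, 2:T, 4:F, 7:T, 8:T. ✗
2: successors {5, 7, 8}; ¬□□¬p there: 5:T, 7:T, 8:T. ✓
4: successors {4}; ¬□□¬p there: 4:F. ✗
5: successors {2, 7}; ¬□□¬p there: 2:T, 7:T. ✓
6: successors {1, 5}; ¬□□¬p there: 1:T, 5:T. ✓
7: successors {1, 2, 4, 5, 6}; ¬□□¬p there: 1:T, 2:T, 4:F, 5:T, 6:T. ✗
8: successors {1, 4}; ¬□□¬p there: 1:T, 4:F. ✗
— 3 worlds.

4 and 3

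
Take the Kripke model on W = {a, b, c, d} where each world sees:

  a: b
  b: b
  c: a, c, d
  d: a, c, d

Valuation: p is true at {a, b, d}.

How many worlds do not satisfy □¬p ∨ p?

1

a: □¬p is F, p is T. ✓
b: □¬p is F, p is T. ✓
c: □¬p is F, p is F. ✗
d: □¬p is F, p is T. ✓
Satisfying worlds: {a, b, d}.
So □¬p ∨ p fails at the other 1 world.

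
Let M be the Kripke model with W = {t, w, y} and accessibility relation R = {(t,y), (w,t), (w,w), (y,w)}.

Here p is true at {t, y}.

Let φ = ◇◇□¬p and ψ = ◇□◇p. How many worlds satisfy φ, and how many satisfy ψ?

For ◇◇□¬p:
t: successors {y}; ◇□¬p there: y:F. ✗
w: successors {t, w}; ◇□¬p there: t:T, w:F. ✓
y: successors {w}; ◇□¬p there: w:F. ✗
— 1 world.
For ◇□◇p:
t: successors {y}; □◇p there: y:T. ✓
w: successors {t, w}; □◇p there: t:F, w:T. ✓
y: successors {w}; □◇p there: w:T. ✓
— 3 worlds.

1 and 3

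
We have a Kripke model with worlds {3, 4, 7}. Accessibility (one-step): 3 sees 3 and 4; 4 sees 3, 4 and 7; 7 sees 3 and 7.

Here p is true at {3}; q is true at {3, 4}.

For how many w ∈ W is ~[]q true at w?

3: []q is T. ✗
4: []q is F. ✓
7: []q is F. ✓
Satisfying worlds: {4, 7}.

2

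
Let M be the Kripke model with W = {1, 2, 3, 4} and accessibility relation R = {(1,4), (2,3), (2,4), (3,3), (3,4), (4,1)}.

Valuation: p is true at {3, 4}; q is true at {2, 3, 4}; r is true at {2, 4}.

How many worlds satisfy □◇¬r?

1: successors {4}; ◇¬r there: 4:T. ✓
2: successors {3, 4}; ◇¬r there: 3:T, 4:T. ✓
3: successors {3, 4}; ◇¬r there: 3:T, 4:T. ✓
4: successors {1}; ◇¬r there: 1:F. ✗
Satisfying worlds: {1, 2, 3}.

3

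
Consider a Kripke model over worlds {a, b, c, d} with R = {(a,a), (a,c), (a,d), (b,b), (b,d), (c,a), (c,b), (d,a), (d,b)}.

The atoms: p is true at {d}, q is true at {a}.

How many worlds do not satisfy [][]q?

a: successors {a, c, d}; []q there: a:F, c:F, d:F. ✗
b: successors {b, d}; []q there: b:F, d:F. ✗
c: successors {a, b}; []q there: a:F, b:F. ✗
d: successors {a, b}; []q there: a:F, b:F. ✗
Satisfying worlds: ∅.
So [][]q fails at the other 4 worlds.

4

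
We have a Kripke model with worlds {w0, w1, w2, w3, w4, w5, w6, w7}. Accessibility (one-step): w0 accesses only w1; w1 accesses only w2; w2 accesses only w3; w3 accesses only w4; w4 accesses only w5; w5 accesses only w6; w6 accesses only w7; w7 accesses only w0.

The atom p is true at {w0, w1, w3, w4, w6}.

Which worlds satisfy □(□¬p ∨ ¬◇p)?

{w0, w3, w5}

w0: successors {w1}; □¬p ∨ ¬◇p there: w1:T. ✓
w1: successors {w2}; □¬p ∨ ¬◇p there: w2:F. ✗
w2: successors {w3}; □¬p ∨ ¬◇p there: w3:F. ✗
w3: successors {w4}; □¬p ∨ ¬◇p there: w4:T. ✓
w4: successors {w5}; □¬p ∨ ¬◇p there: w5:F. ✗
w5: successors {w6}; □¬p ∨ ¬◇p there: w6:T. ✓
w6: successors {w7}; □¬p ∨ ¬◇p there: w7:F. ✗
w7: successors {w0}; □¬p ∨ ¬◇p there: w0:F. ✗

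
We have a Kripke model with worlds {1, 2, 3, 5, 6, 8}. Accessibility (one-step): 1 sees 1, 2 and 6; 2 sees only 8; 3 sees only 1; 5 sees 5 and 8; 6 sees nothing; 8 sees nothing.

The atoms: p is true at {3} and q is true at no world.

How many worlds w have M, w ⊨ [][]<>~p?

3

1: successors {1, 2, 6}; []<>~p there: 1:F, 2:F, 6:T. ✗
2: successors {8}; []<>~p there: 8:T. ✓
3: successors {1}; []<>~p there: 1:F. ✗
5: successors {5, 8}; []<>~p there: 5:F, 8:T. ✗
6: no successors, so [][]<>~p holds vacuously. ✓
8: no successors, so [][]<>~p holds vacuously. ✓
Satisfying worlds: {2, 6, 8}.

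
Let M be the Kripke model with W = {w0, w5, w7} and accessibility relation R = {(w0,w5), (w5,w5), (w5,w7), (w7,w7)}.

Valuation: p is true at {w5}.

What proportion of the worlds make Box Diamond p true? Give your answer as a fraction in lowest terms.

w0: successors {w5}; Diamond p there: w5:T. ✓
w5: successors {w5, w7}; Diamond p there: w5:T, w7:F. ✗
w7: successors {w7}; Diamond p there: w7:F. ✗
That's 1 of 3 worlds, so 1/3.

1/3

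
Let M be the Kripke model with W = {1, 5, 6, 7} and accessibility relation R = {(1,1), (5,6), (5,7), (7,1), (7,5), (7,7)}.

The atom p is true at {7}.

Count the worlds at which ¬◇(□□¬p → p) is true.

2

1: ◇(□□¬p → p) is F. ✓
5: ◇(□□¬p → p) is T. ✗
6: ◇(□□¬p → p) is F. ✓
7: ◇(□□¬p → p) is T. ✗
Satisfying worlds: {1, 6}.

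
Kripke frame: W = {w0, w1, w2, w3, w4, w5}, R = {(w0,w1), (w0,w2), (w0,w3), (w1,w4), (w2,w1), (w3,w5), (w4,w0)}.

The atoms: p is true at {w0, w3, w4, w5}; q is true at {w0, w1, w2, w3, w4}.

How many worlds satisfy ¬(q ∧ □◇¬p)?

5

w0: q ∧ □◇¬p is F. ✓
w1: q ∧ □◇¬p is F. ✓
w2: q ∧ □◇¬p is F. ✓
w3: q ∧ □◇¬p is F. ✓
w4: q ∧ □◇¬p is T. ✗
w5: q ∧ □◇¬p is F. ✓
Satisfying worlds: {w0, w1, w2, w3, w5}.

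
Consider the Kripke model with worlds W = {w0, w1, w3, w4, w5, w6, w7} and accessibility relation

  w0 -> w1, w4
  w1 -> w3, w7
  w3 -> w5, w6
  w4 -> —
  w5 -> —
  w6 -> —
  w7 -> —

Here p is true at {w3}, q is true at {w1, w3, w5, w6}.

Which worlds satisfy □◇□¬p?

{w4, w5, w6, w7}

w0: successors {w1, w4}; ◇□¬p there: w1:T, w4:F. ✗
w1: successors {w3, w7}; ◇□¬p there: w3:T, w7:F. ✗
w3: successors {w5, w6}; ◇□¬p there: w5:F, w6:F. ✗
w4: no successors, so □◇□¬p holds vacuously. ✓
w5: no successors, so □◇□¬p holds vacuously. ✓
w6: no successors, so □◇□¬p holds vacuously. ✓
w7: no successors, so □◇□¬p holds vacuously. ✓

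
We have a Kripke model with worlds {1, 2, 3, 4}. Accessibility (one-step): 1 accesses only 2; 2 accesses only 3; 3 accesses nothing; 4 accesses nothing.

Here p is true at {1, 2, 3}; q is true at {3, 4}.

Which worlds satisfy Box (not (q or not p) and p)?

{1, 3, 4}

1: successors {2}; not (q or not p) and p there: 2:T. ✓
2: successors {3}; not (q or not p) and p there: 3:F. ✗
3: no successors, so Box (not (q or not p) and p) holds vacuously. ✓
4: no successors, so Box (not (q or not p) and p) holds vacuously. ✓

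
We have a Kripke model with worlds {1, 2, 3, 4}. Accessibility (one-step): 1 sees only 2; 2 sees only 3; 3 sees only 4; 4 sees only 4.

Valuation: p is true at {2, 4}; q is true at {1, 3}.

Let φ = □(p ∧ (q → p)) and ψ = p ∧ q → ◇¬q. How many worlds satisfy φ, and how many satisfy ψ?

3 and 4

For □(p ∧ (q → p)):
1: successors {2}; p ∧ (q → p) there: 2:T. ✓
2: successors {3}; p ∧ (q → p) there: 3:F. ✗
3: successors {4}; p ∧ (q → p) there: 4:T. ✓
4: successors {4}; p ∧ (q → p) there: 4:T. ✓
— 3 worlds.
For p ∧ q → ◇¬q:
1: p ∧ q is F, ◇¬q is T. ✓
2: p ∧ q is F, ◇¬q is F. ✓
3: p ∧ q is F, ◇¬q is T. ✓
4: p ∧ q is F, ◇¬q is T. ✓
— 4 worlds.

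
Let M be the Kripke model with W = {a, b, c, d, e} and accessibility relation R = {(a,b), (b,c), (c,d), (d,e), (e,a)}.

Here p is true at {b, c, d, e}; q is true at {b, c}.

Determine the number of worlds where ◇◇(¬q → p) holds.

a: successors {b}; ◇(¬q → p) there: b:T. ✓
b: successors {c}; ◇(¬q → p) there: c:T. ✓
c: successors {d}; ◇(¬q → p) there: d:T. ✓
d: successors {e}; ◇(¬q → p) there: e:F. ✗
e: successors {a}; ◇(¬q → p) there: a:T. ✓
Satisfying worlds: {a, b, c, e}.

4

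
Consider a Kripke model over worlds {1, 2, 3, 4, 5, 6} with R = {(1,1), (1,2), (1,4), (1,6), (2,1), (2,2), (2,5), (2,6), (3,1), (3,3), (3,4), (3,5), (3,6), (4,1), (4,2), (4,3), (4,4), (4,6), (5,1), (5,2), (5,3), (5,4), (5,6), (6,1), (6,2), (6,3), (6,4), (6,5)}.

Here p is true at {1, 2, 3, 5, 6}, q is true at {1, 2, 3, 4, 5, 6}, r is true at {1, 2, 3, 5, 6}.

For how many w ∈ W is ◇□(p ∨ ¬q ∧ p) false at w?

1

1: successors {1, 2, 4, 6}; □(p ∨ ¬q ∧ p) there: 1:F, 2:T, 4:F, 6:F. ✓
2: successors {1, 2, 5, 6}; □(p ∨ ¬q ∧ p) there: 1:F, 2:T, 5:F, 6:F. ✓
3: successors {1, 3, 4, 5, 6}; □(p ∨ ¬q ∧ p) there: 1:F, 3:F, 4:F, 5:F, 6:F. ✗
4: successors {1, 2, 3, 4, 6}; □(p ∨ ¬q ∧ p) there: 1:F, 2:T, 3:F, 4:F, 6:F. ✓
5: successors {1, 2, 3, 4, 6}; □(p ∨ ¬q ∧ p) there: 1:F, 2:T, 3:F, 4:F, 6:F. ✓
6: successors {1, 2, 3, 4, 5}; □(p ∨ ¬q ∧ p) there: 1:F, 2:T, 3:F, 4:F, 5:F. ✓
Satisfying worlds: {1, 2, 4, 5, 6}.
So ◇□(p ∨ ¬q ∧ p) fails at the other 1 world.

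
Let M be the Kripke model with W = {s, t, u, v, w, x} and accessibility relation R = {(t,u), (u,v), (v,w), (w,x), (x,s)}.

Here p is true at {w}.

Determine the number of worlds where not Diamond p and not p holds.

s: not Diamond p is T, not p is T. ✓
t: not Diamond p is T, not p is T. ✓
u: not Diamond p is T, not p is T. ✓
v: not Diamond p is F, not p is T. ✗
w: not Diamond p is T, not p is F. ✗
x: not Diamond p is T, not p is T. ✓
Satisfying worlds: {s, t, u, x}.

4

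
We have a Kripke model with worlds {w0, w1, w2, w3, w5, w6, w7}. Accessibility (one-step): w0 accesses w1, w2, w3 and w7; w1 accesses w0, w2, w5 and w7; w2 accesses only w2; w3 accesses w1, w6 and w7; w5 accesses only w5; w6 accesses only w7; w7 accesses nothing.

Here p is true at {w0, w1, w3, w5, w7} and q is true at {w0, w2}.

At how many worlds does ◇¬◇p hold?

w0: successors {w1, w2, w3, w7}; ¬◇p there: w1:F, w2:T, w3:F, w7:T. ✓
w1: successors {w0, w2, w5, w7}; ¬◇p there: w0:F, w2:T, w5:F, w7:T. ✓
w2: successors {w2}; ¬◇p there: w2:T. ✓
w3: successors {w1, w6, w7}; ¬◇p there: w1:F, w6:F, w7:T. ✓
w5: successors {w5}; ¬◇p there: w5:F. ✗
w6: successors {w7}; ¬◇p there: w7:T. ✓
w7: no successors, so ◇¬◇p fails. ✗
Satisfying worlds: {w0, w1, w2, w3, w6}.

5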